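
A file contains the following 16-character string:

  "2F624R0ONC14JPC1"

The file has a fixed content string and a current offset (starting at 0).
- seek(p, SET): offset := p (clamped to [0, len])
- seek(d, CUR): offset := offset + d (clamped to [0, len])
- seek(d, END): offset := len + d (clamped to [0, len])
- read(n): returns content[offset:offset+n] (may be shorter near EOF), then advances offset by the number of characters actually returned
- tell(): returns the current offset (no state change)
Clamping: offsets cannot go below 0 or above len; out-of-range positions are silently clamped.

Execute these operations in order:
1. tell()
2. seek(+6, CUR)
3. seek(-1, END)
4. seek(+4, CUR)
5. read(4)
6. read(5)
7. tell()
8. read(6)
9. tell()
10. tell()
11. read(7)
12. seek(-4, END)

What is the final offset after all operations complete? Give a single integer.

After 1 (tell()): offset=0
After 2 (seek(+6, CUR)): offset=6
After 3 (seek(-1, END)): offset=15
After 4 (seek(+4, CUR)): offset=16
After 5 (read(4)): returned '', offset=16
After 6 (read(5)): returned '', offset=16
After 7 (tell()): offset=16
After 8 (read(6)): returned '', offset=16
After 9 (tell()): offset=16
After 10 (tell()): offset=16
After 11 (read(7)): returned '', offset=16
After 12 (seek(-4, END)): offset=12

Answer: 12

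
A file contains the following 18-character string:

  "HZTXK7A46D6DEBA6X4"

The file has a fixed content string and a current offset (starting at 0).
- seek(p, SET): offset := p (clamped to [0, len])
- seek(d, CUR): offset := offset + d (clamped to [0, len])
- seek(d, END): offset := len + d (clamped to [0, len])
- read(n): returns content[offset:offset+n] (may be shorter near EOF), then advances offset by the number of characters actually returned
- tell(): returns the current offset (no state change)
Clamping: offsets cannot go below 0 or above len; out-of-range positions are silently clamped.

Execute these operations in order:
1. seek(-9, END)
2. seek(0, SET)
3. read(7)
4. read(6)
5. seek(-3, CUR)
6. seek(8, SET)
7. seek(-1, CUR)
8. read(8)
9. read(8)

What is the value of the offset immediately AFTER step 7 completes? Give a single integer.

Answer: 7

Derivation:
After 1 (seek(-9, END)): offset=9
After 2 (seek(0, SET)): offset=0
After 3 (read(7)): returned 'HZTXK7A', offset=7
After 4 (read(6)): returned '46D6DE', offset=13
After 5 (seek(-3, CUR)): offset=10
After 6 (seek(8, SET)): offset=8
After 7 (seek(-1, CUR)): offset=7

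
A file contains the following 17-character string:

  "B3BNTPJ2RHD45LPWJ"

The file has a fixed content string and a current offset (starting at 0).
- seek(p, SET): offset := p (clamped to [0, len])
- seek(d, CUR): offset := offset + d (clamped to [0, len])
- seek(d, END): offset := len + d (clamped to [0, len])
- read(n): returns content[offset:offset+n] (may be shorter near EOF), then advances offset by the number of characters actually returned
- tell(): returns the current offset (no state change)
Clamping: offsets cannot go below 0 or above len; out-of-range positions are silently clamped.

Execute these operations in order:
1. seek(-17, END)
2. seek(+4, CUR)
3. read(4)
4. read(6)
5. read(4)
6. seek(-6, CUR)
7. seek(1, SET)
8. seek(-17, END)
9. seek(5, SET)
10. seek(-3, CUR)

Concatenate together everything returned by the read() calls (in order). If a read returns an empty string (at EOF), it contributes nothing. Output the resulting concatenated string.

Answer: TPJ2RHD45LPWJ

Derivation:
After 1 (seek(-17, END)): offset=0
After 2 (seek(+4, CUR)): offset=4
After 3 (read(4)): returned 'TPJ2', offset=8
After 4 (read(6)): returned 'RHD45L', offset=14
After 5 (read(4)): returned 'PWJ', offset=17
After 6 (seek(-6, CUR)): offset=11
After 7 (seek(1, SET)): offset=1
After 8 (seek(-17, END)): offset=0
After 9 (seek(5, SET)): offset=5
After 10 (seek(-3, CUR)): offset=2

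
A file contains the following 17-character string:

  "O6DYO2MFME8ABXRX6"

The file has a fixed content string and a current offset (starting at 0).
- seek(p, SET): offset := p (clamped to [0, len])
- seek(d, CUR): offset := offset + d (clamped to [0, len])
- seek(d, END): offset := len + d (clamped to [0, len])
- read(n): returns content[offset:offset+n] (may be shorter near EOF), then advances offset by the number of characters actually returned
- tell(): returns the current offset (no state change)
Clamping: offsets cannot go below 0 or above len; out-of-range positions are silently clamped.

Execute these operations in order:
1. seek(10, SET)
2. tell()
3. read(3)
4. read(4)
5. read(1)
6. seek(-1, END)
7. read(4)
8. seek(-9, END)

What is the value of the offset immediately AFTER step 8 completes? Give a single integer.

After 1 (seek(10, SET)): offset=10
After 2 (tell()): offset=10
After 3 (read(3)): returned '8AB', offset=13
After 4 (read(4)): returned 'XRX6', offset=17
After 5 (read(1)): returned '', offset=17
After 6 (seek(-1, END)): offset=16
After 7 (read(4)): returned '6', offset=17
After 8 (seek(-9, END)): offset=8

Answer: 8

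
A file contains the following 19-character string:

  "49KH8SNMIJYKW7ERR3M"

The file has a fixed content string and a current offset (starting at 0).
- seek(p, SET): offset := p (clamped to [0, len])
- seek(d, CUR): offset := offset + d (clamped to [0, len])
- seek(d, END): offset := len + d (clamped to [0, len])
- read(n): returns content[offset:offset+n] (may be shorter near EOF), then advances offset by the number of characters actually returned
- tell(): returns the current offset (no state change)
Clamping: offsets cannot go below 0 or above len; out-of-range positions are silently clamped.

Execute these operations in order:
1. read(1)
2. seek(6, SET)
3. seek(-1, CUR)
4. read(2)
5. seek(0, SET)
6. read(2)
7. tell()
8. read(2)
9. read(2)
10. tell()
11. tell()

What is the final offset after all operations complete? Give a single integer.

After 1 (read(1)): returned '4', offset=1
After 2 (seek(6, SET)): offset=6
After 3 (seek(-1, CUR)): offset=5
After 4 (read(2)): returned 'SN', offset=7
After 5 (seek(0, SET)): offset=0
After 6 (read(2)): returned '49', offset=2
After 7 (tell()): offset=2
After 8 (read(2)): returned 'KH', offset=4
After 9 (read(2)): returned '8S', offset=6
After 10 (tell()): offset=6
After 11 (tell()): offset=6

Answer: 6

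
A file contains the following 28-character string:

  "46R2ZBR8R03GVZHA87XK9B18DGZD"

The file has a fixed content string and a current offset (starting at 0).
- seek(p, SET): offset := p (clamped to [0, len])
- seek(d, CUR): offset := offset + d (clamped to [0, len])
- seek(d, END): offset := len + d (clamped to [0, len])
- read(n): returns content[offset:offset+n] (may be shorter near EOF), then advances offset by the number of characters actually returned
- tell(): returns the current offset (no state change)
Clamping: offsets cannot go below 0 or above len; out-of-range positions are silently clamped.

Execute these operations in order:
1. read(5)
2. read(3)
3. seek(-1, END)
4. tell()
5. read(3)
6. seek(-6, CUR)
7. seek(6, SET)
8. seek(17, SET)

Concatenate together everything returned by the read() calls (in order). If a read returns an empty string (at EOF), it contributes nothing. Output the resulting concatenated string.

Answer: 46R2ZBR8D

Derivation:
After 1 (read(5)): returned '46R2Z', offset=5
After 2 (read(3)): returned 'BR8', offset=8
After 3 (seek(-1, END)): offset=27
After 4 (tell()): offset=27
After 5 (read(3)): returned 'D', offset=28
After 6 (seek(-6, CUR)): offset=22
After 7 (seek(6, SET)): offset=6
After 8 (seek(17, SET)): offset=17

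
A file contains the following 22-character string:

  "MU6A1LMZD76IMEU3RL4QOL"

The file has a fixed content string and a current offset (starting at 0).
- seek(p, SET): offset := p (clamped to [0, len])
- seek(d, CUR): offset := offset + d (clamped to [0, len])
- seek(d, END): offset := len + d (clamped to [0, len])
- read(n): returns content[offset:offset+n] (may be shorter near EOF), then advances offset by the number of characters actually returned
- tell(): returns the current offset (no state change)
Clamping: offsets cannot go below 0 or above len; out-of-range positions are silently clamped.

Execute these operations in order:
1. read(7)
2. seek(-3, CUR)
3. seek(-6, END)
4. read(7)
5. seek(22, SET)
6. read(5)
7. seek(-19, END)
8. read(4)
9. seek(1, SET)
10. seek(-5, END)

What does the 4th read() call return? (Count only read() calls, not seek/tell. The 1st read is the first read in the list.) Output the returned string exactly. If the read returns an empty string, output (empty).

After 1 (read(7)): returned 'MU6A1LM', offset=7
After 2 (seek(-3, CUR)): offset=4
After 3 (seek(-6, END)): offset=16
After 4 (read(7)): returned 'RL4QOL', offset=22
After 5 (seek(22, SET)): offset=22
After 6 (read(5)): returned '', offset=22
After 7 (seek(-19, END)): offset=3
After 8 (read(4)): returned 'A1LM', offset=7
After 9 (seek(1, SET)): offset=1
After 10 (seek(-5, END)): offset=17

Answer: A1LM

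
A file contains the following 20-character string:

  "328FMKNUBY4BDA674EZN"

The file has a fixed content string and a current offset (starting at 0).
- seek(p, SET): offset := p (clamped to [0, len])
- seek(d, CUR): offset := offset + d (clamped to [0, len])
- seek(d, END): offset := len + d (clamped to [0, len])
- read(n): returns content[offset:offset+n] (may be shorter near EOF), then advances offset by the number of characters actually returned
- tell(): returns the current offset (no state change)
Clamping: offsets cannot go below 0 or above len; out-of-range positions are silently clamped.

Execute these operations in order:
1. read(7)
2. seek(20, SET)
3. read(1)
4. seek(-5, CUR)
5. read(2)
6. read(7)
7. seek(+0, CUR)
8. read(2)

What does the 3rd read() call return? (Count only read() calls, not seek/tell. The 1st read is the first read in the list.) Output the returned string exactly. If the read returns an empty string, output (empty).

Answer: 74

Derivation:
After 1 (read(7)): returned '328FMKN', offset=7
After 2 (seek(20, SET)): offset=20
After 3 (read(1)): returned '', offset=20
After 4 (seek(-5, CUR)): offset=15
After 5 (read(2)): returned '74', offset=17
After 6 (read(7)): returned 'EZN', offset=20
After 7 (seek(+0, CUR)): offset=20
After 8 (read(2)): returned '', offset=20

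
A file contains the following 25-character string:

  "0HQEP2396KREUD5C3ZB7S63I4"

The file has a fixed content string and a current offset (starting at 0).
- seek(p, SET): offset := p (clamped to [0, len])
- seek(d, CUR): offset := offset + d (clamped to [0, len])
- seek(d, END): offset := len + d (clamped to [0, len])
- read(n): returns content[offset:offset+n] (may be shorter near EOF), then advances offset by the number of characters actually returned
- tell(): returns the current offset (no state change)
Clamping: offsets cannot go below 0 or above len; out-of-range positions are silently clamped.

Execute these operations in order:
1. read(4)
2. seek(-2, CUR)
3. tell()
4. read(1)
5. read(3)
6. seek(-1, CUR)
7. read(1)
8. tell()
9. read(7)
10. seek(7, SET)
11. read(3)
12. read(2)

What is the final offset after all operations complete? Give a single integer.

After 1 (read(4)): returned '0HQE', offset=4
After 2 (seek(-2, CUR)): offset=2
After 3 (tell()): offset=2
After 4 (read(1)): returned 'Q', offset=3
After 5 (read(3)): returned 'EP2', offset=6
After 6 (seek(-1, CUR)): offset=5
After 7 (read(1)): returned '2', offset=6
After 8 (tell()): offset=6
After 9 (read(7)): returned '396KREU', offset=13
After 10 (seek(7, SET)): offset=7
After 11 (read(3)): returned '96K', offset=10
After 12 (read(2)): returned 'RE', offset=12

Answer: 12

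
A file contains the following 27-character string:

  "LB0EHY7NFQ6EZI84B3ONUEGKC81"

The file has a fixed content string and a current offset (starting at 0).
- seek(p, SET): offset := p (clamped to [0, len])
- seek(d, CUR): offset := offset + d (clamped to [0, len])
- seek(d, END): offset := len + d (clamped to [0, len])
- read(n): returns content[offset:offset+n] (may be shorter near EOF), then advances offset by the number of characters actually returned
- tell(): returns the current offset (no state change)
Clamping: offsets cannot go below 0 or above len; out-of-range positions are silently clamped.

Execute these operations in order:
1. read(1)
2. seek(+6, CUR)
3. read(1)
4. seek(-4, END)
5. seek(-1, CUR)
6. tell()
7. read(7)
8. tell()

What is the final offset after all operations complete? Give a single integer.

Answer: 27

Derivation:
After 1 (read(1)): returned 'L', offset=1
After 2 (seek(+6, CUR)): offset=7
After 3 (read(1)): returned 'N', offset=8
After 4 (seek(-4, END)): offset=23
After 5 (seek(-1, CUR)): offset=22
After 6 (tell()): offset=22
After 7 (read(7)): returned 'GKC81', offset=27
After 8 (tell()): offset=27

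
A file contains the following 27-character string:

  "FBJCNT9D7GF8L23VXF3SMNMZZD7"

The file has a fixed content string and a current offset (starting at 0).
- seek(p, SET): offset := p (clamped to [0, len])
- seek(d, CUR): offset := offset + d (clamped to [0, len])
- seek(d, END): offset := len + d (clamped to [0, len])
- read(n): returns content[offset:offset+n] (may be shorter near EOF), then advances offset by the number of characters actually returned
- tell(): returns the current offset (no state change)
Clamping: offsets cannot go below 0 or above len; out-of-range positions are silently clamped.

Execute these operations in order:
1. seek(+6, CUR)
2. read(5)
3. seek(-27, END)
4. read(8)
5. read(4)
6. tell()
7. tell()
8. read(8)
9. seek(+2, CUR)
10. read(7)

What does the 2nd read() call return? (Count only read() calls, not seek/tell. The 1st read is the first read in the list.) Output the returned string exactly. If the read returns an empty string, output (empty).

After 1 (seek(+6, CUR)): offset=6
After 2 (read(5)): returned '9D7GF', offset=11
After 3 (seek(-27, END)): offset=0
After 4 (read(8)): returned 'FBJCNT9D', offset=8
After 5 (read(4)): returned '7GF8', offset=12
After 6 (tell()): offset=12
After 7 (tell()): offset=12
After 8 (read(8)): returned 'L23VXF3S', offset=20
After 9 (seek(+2, CUR)): offset=22
After 10 (read(7)): returned 'MZZD7', offset=27

Answer: FBJCNT9D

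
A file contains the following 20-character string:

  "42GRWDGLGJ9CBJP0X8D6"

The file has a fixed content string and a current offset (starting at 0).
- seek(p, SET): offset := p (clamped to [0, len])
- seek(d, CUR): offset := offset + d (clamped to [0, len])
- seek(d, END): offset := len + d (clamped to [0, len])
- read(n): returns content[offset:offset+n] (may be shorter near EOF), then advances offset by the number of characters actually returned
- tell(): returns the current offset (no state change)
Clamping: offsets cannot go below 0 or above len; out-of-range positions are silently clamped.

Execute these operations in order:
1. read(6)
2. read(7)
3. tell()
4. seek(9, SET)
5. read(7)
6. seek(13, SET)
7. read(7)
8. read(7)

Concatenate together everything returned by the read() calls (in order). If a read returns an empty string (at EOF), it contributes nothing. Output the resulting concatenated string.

Answer: 42GRWDGLGJ9CBJ9CBJP0JP0X8D6

Derivation:
After 1 (read(6)): returned '42GRWD', offset=6
After 2 (read(7)): returned 'GLGJ9CB', offset=13
After 3 (tell()): offset=13
After 4 (seek(9, SET)): offset=9
After 5 (read(7)): returned 'J9CBJP0', offset=16
After 6 (seek(13, SET)): offset=13
After 7 (read(7)): returned 'JP0X8D6', offset=20
After 8 (read(7)): returned '', offset=20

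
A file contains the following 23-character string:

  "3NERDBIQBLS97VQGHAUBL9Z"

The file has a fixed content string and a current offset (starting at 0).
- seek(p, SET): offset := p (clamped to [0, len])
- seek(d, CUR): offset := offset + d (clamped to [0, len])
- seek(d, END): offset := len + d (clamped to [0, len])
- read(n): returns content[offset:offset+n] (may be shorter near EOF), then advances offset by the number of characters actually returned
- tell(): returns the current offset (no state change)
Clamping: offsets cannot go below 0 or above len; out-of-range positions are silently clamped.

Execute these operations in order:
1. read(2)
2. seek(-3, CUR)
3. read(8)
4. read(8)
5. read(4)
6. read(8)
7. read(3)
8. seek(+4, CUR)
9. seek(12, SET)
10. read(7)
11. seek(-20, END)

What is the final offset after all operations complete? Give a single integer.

After 1 (read(2)): returned '3N', offset=2
After 2 (seek(-3, CUR)): offset=0
After 3 (read(8)): returned '3NERDBIQ', offset=8
After 4 (read(8)): returned 'BLS97VQG', offset=16
After 5 (read(4)): returned 'HAUB', offset=20
After 6 (read(8)): returned 'L9Z', offset=23
After 7 (read(3)): returned '', offset=23
After 8 (seek(+4, CUR)): offset=23
After 9 (seek(12, SET)): offset=12
After 10 (read(7)): returned '7VQGHAU', offset=19
After 11 (seek(-20, END)): offset=3

Answer: 3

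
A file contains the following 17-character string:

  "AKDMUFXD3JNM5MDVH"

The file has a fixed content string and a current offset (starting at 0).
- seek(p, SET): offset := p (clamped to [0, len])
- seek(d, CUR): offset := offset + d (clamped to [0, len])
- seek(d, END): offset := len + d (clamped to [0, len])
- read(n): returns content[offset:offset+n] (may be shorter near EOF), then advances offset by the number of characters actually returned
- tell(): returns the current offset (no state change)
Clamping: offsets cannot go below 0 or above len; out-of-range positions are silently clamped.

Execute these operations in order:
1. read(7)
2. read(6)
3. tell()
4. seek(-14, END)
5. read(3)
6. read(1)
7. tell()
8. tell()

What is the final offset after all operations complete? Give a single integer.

Answer: 7

Derivation:
After 1 (read(7)): returned 'AKDMUFX', offset=7
After 2 (read(6)): returned 'D3JNM5', offset=13
After 3 (tell()): offset=13
After 4 (seek(-14, END)): offset=3
After 5 (read(3)): returned 'MUF', offset=6
After 6 (read(1)): returned 'X', offset=7
After 7 (tell()): offset=7
After 8 (tell()): offset=7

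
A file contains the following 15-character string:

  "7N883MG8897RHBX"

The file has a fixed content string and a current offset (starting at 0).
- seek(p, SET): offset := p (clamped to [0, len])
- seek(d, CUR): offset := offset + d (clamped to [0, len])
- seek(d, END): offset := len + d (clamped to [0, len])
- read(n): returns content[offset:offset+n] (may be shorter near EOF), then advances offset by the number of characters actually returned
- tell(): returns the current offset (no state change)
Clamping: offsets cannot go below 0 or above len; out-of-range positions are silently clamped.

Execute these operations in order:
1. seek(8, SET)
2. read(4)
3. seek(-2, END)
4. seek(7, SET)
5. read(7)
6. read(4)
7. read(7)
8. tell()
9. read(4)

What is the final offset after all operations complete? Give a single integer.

Answer: 15

Derivation:
After 1 (seek(8, SET)): offset=8
After 2 (read(4)): returned '897R', offset=12
After 3 (seek(-2, END)): offset=13
After 4 (seek(7, SET)): offset=7
After 5 (read(7)): returned '8897RHB', offset=14
After 6 (read(4)): returned 'X', offset=15
After 7 (read(7)): returned '', offset=15
After 8 (tell()): offset=15
After 9 (read(4)): returned '', offset=15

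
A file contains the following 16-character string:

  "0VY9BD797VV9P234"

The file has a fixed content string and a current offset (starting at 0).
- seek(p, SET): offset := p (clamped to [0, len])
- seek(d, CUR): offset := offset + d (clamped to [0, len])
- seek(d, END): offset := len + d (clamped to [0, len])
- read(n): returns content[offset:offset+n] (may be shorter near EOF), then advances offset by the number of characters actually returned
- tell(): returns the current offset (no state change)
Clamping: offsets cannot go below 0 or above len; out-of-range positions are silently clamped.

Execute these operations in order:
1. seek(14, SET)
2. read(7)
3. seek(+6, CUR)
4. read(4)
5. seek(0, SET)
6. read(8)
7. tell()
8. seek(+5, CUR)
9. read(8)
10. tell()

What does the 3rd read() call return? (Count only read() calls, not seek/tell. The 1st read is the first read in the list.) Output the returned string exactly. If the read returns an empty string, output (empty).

Answer: 0VY9BD79

Derivation:
After 1 (seek(14, SET)): offset=14
After 2 (read(7)): returned '34', offset=16
After 3 (seek(+6, CUR)): offset=16
After 4 (read(4)): returned '', offset=16
After 5 (seek(0, SET)): offset=0
After 6 (read(8)): returned '0VY9BD79', offset=8
After 7 (tell()): offset=8
After 8 (seek(+5, CUR)): offset=13
After 9 (read(8)): returned '234', offset=16
After 10 (tell()): offset=16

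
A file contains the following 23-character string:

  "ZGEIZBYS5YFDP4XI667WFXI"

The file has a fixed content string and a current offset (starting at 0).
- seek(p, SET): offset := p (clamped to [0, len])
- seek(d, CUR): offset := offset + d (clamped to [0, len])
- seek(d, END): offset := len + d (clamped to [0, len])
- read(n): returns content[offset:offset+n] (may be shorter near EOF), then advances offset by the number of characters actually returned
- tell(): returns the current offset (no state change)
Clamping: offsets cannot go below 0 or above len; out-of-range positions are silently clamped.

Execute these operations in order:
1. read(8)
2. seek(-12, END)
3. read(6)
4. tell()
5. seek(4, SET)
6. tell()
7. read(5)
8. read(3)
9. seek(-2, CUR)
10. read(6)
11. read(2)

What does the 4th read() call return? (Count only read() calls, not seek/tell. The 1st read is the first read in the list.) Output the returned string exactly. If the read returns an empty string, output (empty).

After 1 (read(8)): returned 'ZGEIZBYS', offset=8
After 2 (seek(-12, END)): offset=11
After 3 (read(6)): returned 'DP4XI6', offset=17
After 4 (tell()): offset=17
After 5 (seek(4, SET)): offset=4
After 6 (tell()): offset=4
After 7 (read(5)): returned 'ZBYS5', offset=9
After 8 (read(3)): returned 'YFD', offset=12
After 9 (seek(-2, CUR)): offset=10
After 10 (read(6)): returned 'FDP4XI', offset=16
After 11 (read(2)): returned '66', offset=18

Answer: YFD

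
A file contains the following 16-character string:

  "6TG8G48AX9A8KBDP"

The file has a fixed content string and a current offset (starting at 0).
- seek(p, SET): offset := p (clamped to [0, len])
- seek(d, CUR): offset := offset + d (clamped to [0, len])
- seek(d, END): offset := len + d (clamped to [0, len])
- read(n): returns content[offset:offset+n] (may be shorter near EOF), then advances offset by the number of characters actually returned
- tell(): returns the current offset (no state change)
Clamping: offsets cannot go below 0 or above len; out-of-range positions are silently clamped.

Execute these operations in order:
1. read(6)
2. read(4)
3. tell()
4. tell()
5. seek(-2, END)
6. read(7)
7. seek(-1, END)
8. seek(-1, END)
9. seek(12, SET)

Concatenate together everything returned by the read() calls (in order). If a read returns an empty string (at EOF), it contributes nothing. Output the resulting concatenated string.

Answer: 6TG8G48AX9DP

Derivation:
After 1 (read(6)): returned '6TG8G4', offset=6
After 2 (read(4)): returned '8AX9', offset=10
After 3 (tell()): offset=10
After 4 (tell()): offset=10
After 5 (seek(-2, END)): offset=14
After 6 (read(7)): returned 'DP', offset=16
After 7 (seek(-1, END)): offset=15
After 8 (seek(-1, END)): offset=15
After 9 (seek(12, SET)): offset=12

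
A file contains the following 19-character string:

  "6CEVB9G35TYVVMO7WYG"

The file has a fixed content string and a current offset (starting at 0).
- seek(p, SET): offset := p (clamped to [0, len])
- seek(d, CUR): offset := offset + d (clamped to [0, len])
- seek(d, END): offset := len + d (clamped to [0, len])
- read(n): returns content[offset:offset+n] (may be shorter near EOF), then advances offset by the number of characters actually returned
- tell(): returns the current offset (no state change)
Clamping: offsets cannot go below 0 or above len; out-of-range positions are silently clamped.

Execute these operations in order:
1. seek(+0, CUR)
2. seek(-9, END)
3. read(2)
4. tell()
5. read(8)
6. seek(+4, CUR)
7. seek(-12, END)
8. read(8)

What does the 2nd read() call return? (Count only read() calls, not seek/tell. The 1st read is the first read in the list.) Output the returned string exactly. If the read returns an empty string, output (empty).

After 1 (seek(+0, CUR)): offset=0
After 2 (seek(-9, END)): offset=10
After 3 (read(2)): returned 'YV', offset=12
After 4 (tell()): offset=12
After 5 (read(8)): returned 'VMO7WYG', offset=19
After 6 (seek(+4, CUR)): offset=19
After 7 (seek(-12, END)): offset=7
After 8 (read(8)): returned '35TYVVMO', offset=15

Answer: VMO7WYG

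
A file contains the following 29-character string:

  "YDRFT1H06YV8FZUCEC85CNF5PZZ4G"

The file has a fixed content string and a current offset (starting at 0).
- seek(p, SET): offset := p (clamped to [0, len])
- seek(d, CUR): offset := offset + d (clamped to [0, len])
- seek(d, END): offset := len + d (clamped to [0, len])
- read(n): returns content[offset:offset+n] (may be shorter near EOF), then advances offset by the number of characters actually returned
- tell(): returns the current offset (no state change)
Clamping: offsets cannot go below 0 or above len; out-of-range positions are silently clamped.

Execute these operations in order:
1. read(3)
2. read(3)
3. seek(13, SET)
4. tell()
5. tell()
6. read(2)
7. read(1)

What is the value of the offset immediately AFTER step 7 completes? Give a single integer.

Answer: 16

Derivation:
After 1 (read(3)): returned 'YDR', offset=3
After 2 (read(3)): returned 'FT1', offset=6
After 3 (seek(13, SET)): offset=13
After 4 (tell()): offset=13
After 5 (tell()): offset=13
After 6 (read(2)): returned 'ZU', offset=15
After 7 (read(1)): returned 'C', offset=16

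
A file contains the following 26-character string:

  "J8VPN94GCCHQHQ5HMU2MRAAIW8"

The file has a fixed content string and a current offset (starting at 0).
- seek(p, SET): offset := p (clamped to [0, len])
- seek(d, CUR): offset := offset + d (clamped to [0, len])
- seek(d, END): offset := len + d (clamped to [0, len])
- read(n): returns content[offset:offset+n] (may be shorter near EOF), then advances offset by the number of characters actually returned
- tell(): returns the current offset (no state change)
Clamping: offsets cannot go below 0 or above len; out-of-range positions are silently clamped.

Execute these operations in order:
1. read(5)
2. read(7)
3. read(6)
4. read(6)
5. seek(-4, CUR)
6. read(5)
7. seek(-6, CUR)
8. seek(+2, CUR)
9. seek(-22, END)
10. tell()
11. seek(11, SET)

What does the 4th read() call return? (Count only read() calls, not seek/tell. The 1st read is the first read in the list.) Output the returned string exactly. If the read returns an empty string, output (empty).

Answer: 2MRAAI

Derivation:
After 1 (read(5)): returned 'J8VPN', offset=5
After 2 (read(7)): returned '94GCCHQ', offset=12
After 3 (read(6)): returned 'HQ5HMU', offset=18
After 4 (read(6)): returned '2MRAAI', offset=24
After 5 (seek(-4, CUR)): offset=20
After 6 (read(5)): returned 'RAAIW', offset=25
After 7 (seek(-6, CUR)): offset=19
After 8 (seek(+2, CUR)): offset=21
After 9 (seek(-22, END)): offset=4
After 10 (tell()): offset=4
After 11 (seek(11, SET)): offset=11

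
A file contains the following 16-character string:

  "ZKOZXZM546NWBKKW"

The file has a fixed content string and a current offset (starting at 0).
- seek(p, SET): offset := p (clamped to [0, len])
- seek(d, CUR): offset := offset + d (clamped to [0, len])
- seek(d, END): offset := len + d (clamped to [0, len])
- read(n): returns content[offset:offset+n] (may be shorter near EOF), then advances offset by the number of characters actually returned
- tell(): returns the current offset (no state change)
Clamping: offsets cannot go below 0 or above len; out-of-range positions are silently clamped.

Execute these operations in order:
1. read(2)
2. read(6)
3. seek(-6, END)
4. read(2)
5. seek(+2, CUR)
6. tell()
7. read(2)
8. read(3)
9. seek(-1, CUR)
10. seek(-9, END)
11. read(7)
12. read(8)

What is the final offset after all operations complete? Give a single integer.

After 1 (read(2)): returned 'ZK', offset=2
After 2 (read(6)): returned 'OZXZM5', offset=8
After 3 (seek(-6, END)): offset=10
After 4 (read(2)): returned 'NW', offset=12
After 5 (seek(+2, CUR)): offset=14
After 6 (tell()): offset=14
After 7 (read(2)): returned 'KW', offset=16
After 8 (read(3)): returned '', offset=16
After 9 (seek(-1, CUR)): offset=15
After 10 (seek(-9, END)): offset=7
After 11 (read(7)): returned '546NWBK', offset=14
After 12 (read(8)): returned 'KW', offset=16

Answer: 16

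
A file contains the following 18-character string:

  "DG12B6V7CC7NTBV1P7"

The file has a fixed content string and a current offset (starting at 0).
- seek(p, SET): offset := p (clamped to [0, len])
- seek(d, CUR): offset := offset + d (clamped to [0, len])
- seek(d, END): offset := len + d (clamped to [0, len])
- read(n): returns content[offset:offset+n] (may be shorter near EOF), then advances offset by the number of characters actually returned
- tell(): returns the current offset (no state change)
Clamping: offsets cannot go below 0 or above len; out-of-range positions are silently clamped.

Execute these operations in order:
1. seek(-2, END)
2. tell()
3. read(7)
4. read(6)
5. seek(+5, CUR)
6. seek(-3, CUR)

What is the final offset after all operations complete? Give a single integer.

After 1 (seek(-2, END)): offset=16
After 2 (tell()): offset=16
After 3 (read(7)): returned 'P7', offset=18
After 4 (read(6)): returned '', offset=18
After 5 (seek(+5, CUR)): offset=18
After 6 (seek(-3, CUR)): offset=15

Answer: 15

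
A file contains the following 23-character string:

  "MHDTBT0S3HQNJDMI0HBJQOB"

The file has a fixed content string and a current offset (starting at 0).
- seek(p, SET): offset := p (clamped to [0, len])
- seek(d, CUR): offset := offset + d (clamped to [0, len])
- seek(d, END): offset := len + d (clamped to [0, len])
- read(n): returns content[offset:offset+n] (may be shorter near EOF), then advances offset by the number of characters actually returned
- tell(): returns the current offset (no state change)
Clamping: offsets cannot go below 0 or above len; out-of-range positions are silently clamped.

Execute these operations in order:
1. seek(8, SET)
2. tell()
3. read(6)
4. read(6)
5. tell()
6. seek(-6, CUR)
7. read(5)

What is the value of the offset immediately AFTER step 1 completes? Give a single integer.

Answer: 8

Derivation:
After 1 (seek(8, SET)): offset=8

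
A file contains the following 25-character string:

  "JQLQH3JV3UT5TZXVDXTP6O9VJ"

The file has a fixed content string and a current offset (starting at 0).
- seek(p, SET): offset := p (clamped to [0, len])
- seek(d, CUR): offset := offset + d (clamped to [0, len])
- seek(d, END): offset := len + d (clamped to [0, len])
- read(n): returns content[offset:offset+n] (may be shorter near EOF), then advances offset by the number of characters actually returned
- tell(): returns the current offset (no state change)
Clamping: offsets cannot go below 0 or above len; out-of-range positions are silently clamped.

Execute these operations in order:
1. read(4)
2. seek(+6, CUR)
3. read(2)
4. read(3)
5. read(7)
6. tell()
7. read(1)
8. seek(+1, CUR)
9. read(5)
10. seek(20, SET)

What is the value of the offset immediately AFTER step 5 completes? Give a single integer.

Answer: 22

Derivation:
After 1 (read(4)): returned 'JQLQ', offset=4
After 2 (seek(+6, CUR)): offset=10
After 3 (read(2)): returned 'T5', offset=12
After 4 (read(3)): returned 'TZX', offset=15
After 5 (read(7)): returned 'VDXTP6O', offset=22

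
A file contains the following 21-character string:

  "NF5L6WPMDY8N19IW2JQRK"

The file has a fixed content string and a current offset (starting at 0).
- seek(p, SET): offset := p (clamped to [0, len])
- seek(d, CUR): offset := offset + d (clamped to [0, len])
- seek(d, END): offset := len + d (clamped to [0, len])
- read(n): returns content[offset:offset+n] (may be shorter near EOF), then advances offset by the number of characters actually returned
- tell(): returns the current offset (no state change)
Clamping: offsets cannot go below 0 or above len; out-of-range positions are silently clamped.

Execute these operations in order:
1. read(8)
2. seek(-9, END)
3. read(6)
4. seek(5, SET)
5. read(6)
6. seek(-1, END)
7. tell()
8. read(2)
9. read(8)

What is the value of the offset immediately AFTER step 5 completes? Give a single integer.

After 1 (read(8)): returned 'NF5L6WPM', offset=8
After 2 (seek(-9, END)): offset=12
After 3 (read(6)): returned '19IW2J', offset=18
After 4 (seek(5, SET)): offset=5
After 5 (read(6)): returned 'WPMDY8', offset=11

Answer: 11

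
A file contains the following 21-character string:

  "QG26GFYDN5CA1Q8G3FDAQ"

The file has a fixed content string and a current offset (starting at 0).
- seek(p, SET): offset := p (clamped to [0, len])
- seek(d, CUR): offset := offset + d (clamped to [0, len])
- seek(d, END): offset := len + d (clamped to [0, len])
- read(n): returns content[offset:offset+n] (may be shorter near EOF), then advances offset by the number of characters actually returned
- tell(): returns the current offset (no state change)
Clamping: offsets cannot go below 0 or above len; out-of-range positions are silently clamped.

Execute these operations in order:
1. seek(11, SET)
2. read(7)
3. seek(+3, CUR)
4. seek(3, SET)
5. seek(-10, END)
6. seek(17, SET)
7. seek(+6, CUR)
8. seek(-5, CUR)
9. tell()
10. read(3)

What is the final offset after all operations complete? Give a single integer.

Answer: 19

Derivation:
After 1 (seek(11, SET)): offset=11
After 2 (read(7)): returned 'A1Q8G3F', offset=18
After 3 (seek(+3, CUR)): offset=21
After 4 (seek(3, SET)): offset=3
After 5 (seek(-10, END)): offset=11
After 6 (seek(17, SET)): offset=17
After 7 (seek(+6, CUR)): offset=21
After 8 (seek(-5, CUR)): offset=16
After 9 (tell()): offset=16
After 10 (read(3)): returned '3FD', offset=19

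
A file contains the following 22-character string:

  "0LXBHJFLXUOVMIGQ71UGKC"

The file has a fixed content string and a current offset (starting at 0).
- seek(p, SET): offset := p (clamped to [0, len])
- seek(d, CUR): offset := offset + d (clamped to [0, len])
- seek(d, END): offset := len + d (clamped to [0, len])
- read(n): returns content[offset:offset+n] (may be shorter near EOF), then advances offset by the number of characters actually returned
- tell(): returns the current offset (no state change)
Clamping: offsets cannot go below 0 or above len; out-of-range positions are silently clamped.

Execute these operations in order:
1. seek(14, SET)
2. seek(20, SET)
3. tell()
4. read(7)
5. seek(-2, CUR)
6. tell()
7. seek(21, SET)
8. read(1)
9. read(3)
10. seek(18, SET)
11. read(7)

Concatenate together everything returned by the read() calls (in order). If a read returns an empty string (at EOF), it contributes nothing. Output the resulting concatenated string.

Answer: KCCUGKC

Derivation:
After 1 (seek(14, SET)): offset=14
After 2 (seek(20, SET)): offset=20
After 3 (tell()): offset=20
After 4 (read(7)): returned 'KC', offset=22
After 5 (seek(-2, CUR)): offset=20
After 6 (tell()): offset=20
After 7 (seek(21, SET)): offset=21
After 8 (read(1)): returned 'C', offset=22
After 9 (read(3)): returned '', offset=22
After 10 (seek(18, SET)): offset=18
After 11 (read(7)): returned 'UGKC', offset=22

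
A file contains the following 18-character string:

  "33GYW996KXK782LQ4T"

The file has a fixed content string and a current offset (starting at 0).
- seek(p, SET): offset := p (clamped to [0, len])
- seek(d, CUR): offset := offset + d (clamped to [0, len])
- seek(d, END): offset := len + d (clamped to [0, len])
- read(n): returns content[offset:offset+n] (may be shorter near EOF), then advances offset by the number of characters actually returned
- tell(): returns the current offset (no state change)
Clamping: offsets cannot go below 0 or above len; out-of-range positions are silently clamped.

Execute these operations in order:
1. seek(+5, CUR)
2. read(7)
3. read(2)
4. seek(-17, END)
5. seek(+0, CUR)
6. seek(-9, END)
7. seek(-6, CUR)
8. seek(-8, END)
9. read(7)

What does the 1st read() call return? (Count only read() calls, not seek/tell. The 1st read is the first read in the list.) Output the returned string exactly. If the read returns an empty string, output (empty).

Answer: 996KXK7

Derivation:
After 1 (seek(+5, CUR)): offset=5
After 2 (read(7)): returned '996KXK7', offset=12
After 3 (read(2)): returned '82', offset=14
After 4 (seek(-17, END)): offset=1
After 5 (seek(+0, CUR)): offset=1
After 6 (seek(-9, END)): offset=9
After 7 (seek(-6, CUR)): offset=3
After 8 (seek(-8, END)): offset=10
After 9 (read(7)): returned 'K782LQ4', offset=17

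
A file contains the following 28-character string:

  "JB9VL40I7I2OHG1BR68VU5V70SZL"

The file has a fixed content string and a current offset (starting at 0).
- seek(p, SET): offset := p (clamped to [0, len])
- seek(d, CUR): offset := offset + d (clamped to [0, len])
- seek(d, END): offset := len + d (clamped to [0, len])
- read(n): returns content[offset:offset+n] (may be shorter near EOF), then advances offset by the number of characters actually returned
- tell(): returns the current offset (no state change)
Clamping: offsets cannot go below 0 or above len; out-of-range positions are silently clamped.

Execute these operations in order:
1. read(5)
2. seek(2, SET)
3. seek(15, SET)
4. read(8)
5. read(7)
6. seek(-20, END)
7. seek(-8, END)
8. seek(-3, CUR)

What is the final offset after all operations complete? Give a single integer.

Answer: 17

Derivation:
After 1 (read(5)): returned 'JB9VL', offset=5
After 2 (seek(2, SET)): offset=2
After 3 (seek(15, SET)): offset=15
After 4 (read(8)): returned 'BR68VU5V', offset=23
After 5 (read(7)): returned '70SZL', offset=28
After 6 (seek(-20, END)): offset=8
After 7 (seek(-8, END)): offset=20
After 8 (seek(-3, CUR)): offset=17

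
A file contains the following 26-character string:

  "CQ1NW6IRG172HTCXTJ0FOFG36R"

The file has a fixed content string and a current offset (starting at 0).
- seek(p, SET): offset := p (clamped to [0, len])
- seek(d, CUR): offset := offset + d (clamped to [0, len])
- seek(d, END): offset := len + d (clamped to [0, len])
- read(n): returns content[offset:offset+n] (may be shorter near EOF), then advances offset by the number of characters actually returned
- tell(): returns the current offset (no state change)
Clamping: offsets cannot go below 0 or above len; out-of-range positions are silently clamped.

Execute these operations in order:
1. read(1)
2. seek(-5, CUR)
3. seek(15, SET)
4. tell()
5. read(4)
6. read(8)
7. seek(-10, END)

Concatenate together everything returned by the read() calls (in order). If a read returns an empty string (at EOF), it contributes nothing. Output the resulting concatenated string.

After 1 (read(1)): returned 'C', offset=1
After 2 (seek(-5, CUR)): offset=0
After 3 (seek(15, SET)): offset=15
After 4 (tell()): offset=15
After 5 (read(4)): returned 'XTJ0', offset=19
After 6 (read(8)): returned 'FOFG36R', offset=26
After 7 (seek(-10, END)): offset=16

Answer: CXTJ0FOFG36R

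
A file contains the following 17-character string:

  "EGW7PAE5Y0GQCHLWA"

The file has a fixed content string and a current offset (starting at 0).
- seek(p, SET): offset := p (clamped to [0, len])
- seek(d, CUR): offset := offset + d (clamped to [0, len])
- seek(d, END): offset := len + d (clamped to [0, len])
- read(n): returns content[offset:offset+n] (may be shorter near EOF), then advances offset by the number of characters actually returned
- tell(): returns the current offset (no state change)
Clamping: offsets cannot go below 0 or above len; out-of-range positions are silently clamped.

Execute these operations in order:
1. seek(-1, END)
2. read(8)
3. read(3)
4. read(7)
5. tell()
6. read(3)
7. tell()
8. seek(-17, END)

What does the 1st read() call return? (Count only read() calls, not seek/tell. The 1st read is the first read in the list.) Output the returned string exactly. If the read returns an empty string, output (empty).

Answer: A

Derivation:
After 1 (seek(-1, END)): offset=16
After 2 (read(8)): returned 'A', offset=17
After 3 (read(3)): returned '', offset=17
After 4 (read(7)): returned '', offset=17
After 5 (tell()): offset=17
After 6 (read(3)): returned '', offset=17
After 7 (tell()): offset=17
After 8 (seek(-17, END)): offset=0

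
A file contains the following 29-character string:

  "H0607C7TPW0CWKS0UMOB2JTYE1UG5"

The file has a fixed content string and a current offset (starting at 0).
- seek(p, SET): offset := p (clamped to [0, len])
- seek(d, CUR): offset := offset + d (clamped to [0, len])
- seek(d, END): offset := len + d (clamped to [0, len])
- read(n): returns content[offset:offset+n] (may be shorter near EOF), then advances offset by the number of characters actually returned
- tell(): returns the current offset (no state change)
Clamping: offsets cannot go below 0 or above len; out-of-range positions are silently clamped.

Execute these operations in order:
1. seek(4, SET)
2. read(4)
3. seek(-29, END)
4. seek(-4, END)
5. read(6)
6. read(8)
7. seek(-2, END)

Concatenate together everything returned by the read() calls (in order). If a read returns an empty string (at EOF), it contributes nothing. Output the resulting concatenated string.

After 1 (seek(4, SET)): offset=4
After 2 (read(4)): returned '7C7T', offset=8
After 3 (seek(-29, END)): offset=0
After 4 (seek(-4, END)): offset=25
After 5 (read(6)): returned '1UG5', offset=29
After 6 (read(8)): returned '', offset=29
After 7 (seek(-2, END)): offset=27

Answer: 7C7T1UG5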